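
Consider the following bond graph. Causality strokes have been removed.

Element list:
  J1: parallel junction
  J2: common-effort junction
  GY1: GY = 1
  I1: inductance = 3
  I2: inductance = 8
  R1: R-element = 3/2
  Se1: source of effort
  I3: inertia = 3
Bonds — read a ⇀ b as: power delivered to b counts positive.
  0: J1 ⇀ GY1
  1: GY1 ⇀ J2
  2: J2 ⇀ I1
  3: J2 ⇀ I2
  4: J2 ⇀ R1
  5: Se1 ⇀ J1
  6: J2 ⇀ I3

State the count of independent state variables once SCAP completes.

bond 5 →J1  (source Se1 imposes e)
bond 0 →GY1  (0-jn J1 has e-setter on 5)
bond 1 →GY1  (GY GY1: same side as bond 0)
bond 2 →I1  (prefer integral on I1)
bond 3 →I2  (I2 outputs flow p/I2)
bond 6 →I3  (I3 integral (f out))
bond 4 →J2  (J2: last free bond brings effort in)

3  (I1, I2, I3 all integral)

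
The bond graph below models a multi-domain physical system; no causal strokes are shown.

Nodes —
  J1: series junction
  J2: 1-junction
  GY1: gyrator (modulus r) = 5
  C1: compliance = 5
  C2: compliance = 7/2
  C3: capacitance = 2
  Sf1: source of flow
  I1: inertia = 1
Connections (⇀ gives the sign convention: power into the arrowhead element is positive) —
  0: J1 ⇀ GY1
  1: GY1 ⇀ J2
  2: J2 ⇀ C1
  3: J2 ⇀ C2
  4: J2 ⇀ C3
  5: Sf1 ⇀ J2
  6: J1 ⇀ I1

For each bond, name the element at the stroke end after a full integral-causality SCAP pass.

bond 5 stroke at Sf1  (Sf1: flow source, stroke at near end)
bond 1 stroke at J2  (J2 flow already set via bond 5)
bond 2 stroke at J2  (J2 flow already set via bond 5)
bond 3 stroke at J2  (J2: bond 5 brought flow, rest push out)
bond 4 stroke at J2  (common-f at J2 fixed by 5)
bond 0 stroke at J1  (GY GY1: same side as bond 1)
bond 6 stroke at I1  (J1: last free bond brings flow in)

b0 |J1
b1 |J2
b2 |J2
b3 |J2
b4 |J2
b5 |Sf1
b6 |I1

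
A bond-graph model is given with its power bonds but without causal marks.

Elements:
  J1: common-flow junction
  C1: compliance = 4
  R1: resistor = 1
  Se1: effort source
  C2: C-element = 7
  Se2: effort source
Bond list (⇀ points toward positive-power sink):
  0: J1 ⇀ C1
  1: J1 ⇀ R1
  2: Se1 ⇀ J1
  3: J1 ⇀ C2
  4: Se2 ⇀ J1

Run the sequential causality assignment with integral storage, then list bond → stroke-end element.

#2 stroke at J1  (Se1 fixes effort; stroke away)
#4 stroke at J1  (Se2 fixes effort; stroke away)
#0 stroke at J1  (C1 integral (e out))
#3 stroke at J1  (prefer integral on C2)
#1 stroke at R1  (only one flow-in slot at J1)

β0 →J1
β1 →R1
β2 →J1
β3 →J1
β4 →J1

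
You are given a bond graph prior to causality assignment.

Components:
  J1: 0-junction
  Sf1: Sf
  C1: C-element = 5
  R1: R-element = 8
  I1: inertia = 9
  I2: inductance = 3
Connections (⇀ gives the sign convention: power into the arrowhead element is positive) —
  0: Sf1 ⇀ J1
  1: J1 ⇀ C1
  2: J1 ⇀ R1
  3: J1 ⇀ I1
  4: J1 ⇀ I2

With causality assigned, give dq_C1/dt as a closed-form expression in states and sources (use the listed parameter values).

dq_C1/dt = F_Sf1 - p_I1/9 - p_I2/3 - q_C1/40

bond 0 |Sf1  (Sf1 fixes flow; stroke at Sf1)
bond 1 |J1  (C1: C, integral causality)
bond 2 |R1  (J1: bond 1 brought effort, rest push out)
bond 3 |I1  (J1: bond 1 brought effort, rest push out)
bond 4 |I2  (0-jn J1 has e-setter on 1)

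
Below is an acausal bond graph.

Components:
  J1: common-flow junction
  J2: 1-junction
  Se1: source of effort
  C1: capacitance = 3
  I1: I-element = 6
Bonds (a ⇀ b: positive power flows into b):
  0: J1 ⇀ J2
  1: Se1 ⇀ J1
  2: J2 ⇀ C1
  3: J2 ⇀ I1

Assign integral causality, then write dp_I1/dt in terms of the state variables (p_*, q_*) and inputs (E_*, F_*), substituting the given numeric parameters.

dp_I1/dt = E_Se1 - q_C1/3

#1 →J1  (source Se1 imposes e)
#0 →J2  (only one flow-in slot at J1)
#2 →J2  (C1 integral (e out))
#3 →I1  (J2: last free bond brings flow in)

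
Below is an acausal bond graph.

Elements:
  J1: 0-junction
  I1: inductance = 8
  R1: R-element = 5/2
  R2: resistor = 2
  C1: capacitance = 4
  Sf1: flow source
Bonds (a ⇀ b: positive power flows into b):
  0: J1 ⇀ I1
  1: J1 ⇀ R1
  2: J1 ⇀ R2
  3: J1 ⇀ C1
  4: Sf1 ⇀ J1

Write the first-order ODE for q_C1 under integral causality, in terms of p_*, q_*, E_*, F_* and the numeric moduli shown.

β4 |Sf1  (source Sf1 imposes f)
β0 |I1  (I1 outputs flow p/I1)
β3 |J1  (C1: C, integral causality)
β1 |R1  (common-e at J1 fixed by 3)
β2 |R2  (J1: bond 3 brought effort, rest push out)

dq_C1/dt = F_Sf1 - p_I1/8 - 9*q_C1/40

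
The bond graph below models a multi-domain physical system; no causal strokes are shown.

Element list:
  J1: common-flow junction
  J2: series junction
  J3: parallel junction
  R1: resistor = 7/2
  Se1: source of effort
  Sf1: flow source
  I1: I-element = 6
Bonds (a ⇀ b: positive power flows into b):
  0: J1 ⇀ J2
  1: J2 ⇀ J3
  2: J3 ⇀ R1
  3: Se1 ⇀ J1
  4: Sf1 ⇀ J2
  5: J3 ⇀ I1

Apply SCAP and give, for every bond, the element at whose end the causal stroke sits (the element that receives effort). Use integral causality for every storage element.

b0 stroke at J2
b1 stroke at J2
b2 stroke at J3
b3 stroke at J1
b4 stroke at Sf1
b5 stroke at I1

b3 →J1  (Se1 fixes effort; stroke away)
b4 →Sf1  (Sf1 fixes flow; stroke at Sf1)
b0 →J2  (closing 1-jn rule on J1)
b1 →J2  (J2: bond 4 brought flow, rest push out)
b5 →I1  (prefer integral on I1)
b2 →J3  (only one effort-in slot at J3)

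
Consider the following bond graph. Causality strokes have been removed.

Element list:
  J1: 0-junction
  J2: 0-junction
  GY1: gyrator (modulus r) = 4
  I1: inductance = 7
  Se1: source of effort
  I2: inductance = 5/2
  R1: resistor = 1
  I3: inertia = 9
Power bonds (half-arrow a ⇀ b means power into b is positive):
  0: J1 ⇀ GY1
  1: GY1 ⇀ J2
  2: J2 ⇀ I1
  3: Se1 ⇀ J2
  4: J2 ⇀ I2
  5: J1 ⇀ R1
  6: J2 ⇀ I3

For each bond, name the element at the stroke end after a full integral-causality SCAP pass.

β0 stroke at GY1
β1 stroke at GY1
β2 stroke at I1
β3 stroke at J2
β4 stroke at I2
β5 stroke at J1
β6 stroke at I3

#3 |J2  (source Se1 imposes e)
#1 |GY1  (0-jn J2 has e-setter on 3)
#2 |I1  (J2: bond 3 brought effort, rest push out)
#4 |I2  (J2: bond 3 brought effort, rest push out)
#6 |I3  (0-jn J2 has e-setter on 3)
#0 |GY1  (GY1: gyrator matches bond 1)
#5 |J1  (only one effort-in slot at J1)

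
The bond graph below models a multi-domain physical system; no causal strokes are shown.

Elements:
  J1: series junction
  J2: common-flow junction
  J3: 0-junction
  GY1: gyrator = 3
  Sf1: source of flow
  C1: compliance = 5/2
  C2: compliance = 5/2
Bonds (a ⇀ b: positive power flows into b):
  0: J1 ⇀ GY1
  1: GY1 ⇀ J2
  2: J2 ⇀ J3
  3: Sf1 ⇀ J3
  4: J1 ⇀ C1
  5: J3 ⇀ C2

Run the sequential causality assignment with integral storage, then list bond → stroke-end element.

b0 |GY1
b1 |GY1
b2 |J2
b3 |Sf1
b4 |J1
b5 |J3

β3 |Sf1  (Sf1: flow source, stroke at near end)
β4 |J1  (prefer integral on C1)
β0 |GY1  (closing 1-jn rule on J1)
β1 |GY1  (GY GY1: same side as bond 0)
β2 |J2  (J2: bond 1 brought flow, rest push out)
β5 |J3  (only one effort-in slot at J3)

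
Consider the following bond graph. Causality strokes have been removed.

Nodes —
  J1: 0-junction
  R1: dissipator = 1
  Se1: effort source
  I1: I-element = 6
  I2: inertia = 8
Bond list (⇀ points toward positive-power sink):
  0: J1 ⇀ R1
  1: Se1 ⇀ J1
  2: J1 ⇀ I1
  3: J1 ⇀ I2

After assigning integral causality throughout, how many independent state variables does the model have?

2  (I1, I2 all integral)

bond 1 |J1  (Se1 fixes effort; stroke away)
bond 0 |R1  (0-jn J1 has e-setter on 1)
bond 2 |I1  (common-e at J1 fixed by 1)
bond 3 |I2  (common-e at J1 fixed by 1)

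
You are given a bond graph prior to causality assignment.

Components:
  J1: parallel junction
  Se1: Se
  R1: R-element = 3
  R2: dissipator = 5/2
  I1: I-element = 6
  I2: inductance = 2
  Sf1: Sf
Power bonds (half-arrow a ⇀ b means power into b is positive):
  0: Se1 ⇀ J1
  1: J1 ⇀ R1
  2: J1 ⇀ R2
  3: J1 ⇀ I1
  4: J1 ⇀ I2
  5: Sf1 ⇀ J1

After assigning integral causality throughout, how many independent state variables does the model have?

2  (I1, I2 all integral)

#0 |J1  (Se1: effort source, stroke at far end)
#5 |Sf1  (Sf1 (Sf) sets flow on bond)
#1 |R1  (J1 effort already set via bond 0)
#2 |R2  (0-jn J1 has e-setter on 0)
#3 |I1  (0-jn J1 has e-setter on 0)
#4 |I2  (J1 effort already set via bond 0)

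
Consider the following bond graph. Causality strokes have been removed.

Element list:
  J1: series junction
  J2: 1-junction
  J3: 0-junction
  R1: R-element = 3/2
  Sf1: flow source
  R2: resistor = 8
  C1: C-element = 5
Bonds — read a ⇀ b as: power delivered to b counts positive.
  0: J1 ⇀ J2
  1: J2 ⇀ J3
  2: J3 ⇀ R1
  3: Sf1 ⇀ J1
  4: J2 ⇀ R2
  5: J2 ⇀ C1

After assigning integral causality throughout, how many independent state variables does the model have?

1  (C1 all integral)

b3 |Sf1  (Sf1 (Sf) sets flow on bond)
b0 |J1  (1-jn J1 has f-setter on 3)
b1 |J2  (common-f at J2 fixed by 0)
b4 |J2  (J2: bond 0 brought flow, rest push out)
b5 |J2  (J2: bond 0 brought flow, rest push out)
b2 |J3  (J3 needs exactly one e-in)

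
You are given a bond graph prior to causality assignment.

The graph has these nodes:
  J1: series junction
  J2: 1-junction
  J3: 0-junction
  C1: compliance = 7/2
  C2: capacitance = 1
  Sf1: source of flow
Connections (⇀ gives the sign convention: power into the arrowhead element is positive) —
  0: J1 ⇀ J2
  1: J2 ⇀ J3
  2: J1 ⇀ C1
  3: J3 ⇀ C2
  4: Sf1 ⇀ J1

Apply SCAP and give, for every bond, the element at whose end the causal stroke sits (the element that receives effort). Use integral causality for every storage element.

b4 →Sf1  (source Sf1 imposes f)
b0 →J1  (J1 flow already set via bond 4)
b2 →J1  (J1: bond 4 brought flow, rest push out)
b1 →J2  (J2 flow already set via bond 0)
b3 →J3  (closing 0-jn rule on J3)

bond 0 stroke→J1
bond 1 stroke→J2
bond 2 stroke→J1
bond 3 stroke→J3
bond 4 stroke→Sf1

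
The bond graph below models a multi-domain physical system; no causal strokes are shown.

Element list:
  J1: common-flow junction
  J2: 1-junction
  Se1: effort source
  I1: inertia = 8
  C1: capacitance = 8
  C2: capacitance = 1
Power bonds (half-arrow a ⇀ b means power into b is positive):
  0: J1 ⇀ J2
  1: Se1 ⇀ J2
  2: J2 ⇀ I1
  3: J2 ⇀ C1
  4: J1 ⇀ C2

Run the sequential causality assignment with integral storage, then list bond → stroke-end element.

#0 stroke→J2
#1 stroke→J2
#2 stroke→I1
#3 stroke→J2
#4 stroke→J1

bond 1 stroke→J2  (Se1: effort source, stroke at far end)
bond 2 stroke→I1  (I1 outputs flow p/I1)
bond 0 stroke→J2  (1-jn J2 has f-setter on 2)
bond 3 stroke→J2  (J2 flow already set via bond 2)
bond 4 stroke→J1  (J1 flow already set via bond 0)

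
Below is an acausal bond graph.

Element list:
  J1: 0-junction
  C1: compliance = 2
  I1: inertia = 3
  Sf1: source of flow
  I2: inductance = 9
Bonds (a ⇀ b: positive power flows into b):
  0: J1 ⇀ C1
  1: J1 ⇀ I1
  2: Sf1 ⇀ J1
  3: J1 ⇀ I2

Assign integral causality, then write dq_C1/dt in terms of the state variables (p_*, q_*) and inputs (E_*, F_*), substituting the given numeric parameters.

dq_C1/dt = F_Sf1 - p_I1/3 - p_I2/9

b2 →Sf1  (Sf1 (Sf) sets flow on bond)
b0 →J1  (prefer integral on C1)
b1 →I1  (J1 effort already set via bond 0)
b3 →I2  (0-jn J1 has e-setter on 0)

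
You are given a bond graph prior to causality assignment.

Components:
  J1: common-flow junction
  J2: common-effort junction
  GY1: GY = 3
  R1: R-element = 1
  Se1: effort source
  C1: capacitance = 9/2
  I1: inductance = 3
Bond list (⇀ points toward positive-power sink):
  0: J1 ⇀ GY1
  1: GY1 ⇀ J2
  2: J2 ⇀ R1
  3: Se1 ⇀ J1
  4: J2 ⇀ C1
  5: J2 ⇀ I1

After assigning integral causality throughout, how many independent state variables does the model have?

2  (C1, I1 all integral)

bond 3 →J1  (Se1: effort source, stroke at far end)
bond 0 →GY1  (closing 1-jn rule on J1)
bond 1 →GY1  (through GY1, causality inverts; strokes same side of GY1)
bond 4 →J2  (C1 integral (e out))
bond 2 →R1  (J2: bond 4 brought effort, rest push out)
bond 5 →I1  (J2: bond 4 brought effort, rest push out)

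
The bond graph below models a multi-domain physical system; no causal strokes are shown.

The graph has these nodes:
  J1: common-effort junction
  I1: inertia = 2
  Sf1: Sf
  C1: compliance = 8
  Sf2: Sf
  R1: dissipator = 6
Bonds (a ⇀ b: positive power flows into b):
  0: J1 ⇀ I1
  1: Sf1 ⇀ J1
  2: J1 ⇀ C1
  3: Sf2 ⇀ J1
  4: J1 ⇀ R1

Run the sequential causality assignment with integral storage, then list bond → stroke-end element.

β0 |I1
β1 |Sf1
β2 |J1
β3 |Sf2
β4 |R1

β1 |Sf1  (Sf1: flow source, stroke at near end)
β3 |Sf2  (Sf2 fixes flow; stroke at Sf2)
β0 |I1  (I1 outputs flow p/I1)
β2 |J1  (C1: C, integral causality)
β4 |R1  (0-jn J1 has e-setter on 2)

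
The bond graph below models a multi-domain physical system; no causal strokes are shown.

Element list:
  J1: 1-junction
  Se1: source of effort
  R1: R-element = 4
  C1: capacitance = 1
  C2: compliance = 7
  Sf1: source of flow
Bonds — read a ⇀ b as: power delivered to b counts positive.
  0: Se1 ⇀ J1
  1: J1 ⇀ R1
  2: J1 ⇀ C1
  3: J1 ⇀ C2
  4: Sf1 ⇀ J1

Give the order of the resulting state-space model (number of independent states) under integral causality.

#0 |J1  (Se1 fixes effort; stroke away)
#4 |Sf1  (Sf1 (Sf) sets flow on bond)
#1 |J1  (J1 flow already set via bond 4)
#2 |J1  (1-jn J1 has f-setter on 4)
#3 |J1  (J1 flow already set via bond 4)

2  (C1, C2 all integral)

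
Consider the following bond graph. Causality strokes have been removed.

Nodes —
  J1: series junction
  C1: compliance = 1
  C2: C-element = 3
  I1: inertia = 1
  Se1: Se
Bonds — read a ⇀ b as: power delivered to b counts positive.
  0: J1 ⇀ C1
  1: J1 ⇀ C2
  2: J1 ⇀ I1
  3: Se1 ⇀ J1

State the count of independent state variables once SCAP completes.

3  (C1, C2, I1 all integral)

#3 |J1  (Se1 (Se) sets effort on bond)
#0 |J1  (C1: C, integral causality)
#1 |J1  (prefer integral on C2)
#2 |I1  (only one flow-in slot at J1)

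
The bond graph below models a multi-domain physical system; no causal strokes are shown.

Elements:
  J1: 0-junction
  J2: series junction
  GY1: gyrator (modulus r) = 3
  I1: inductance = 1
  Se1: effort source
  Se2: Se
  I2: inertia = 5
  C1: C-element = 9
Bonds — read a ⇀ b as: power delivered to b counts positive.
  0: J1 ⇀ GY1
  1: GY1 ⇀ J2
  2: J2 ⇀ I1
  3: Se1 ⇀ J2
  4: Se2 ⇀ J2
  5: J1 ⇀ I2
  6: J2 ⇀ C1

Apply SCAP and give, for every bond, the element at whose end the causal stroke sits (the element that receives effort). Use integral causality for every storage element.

β0 stroke at J1
β1 stroke at J2
β2 stroke at I1
β3 stroke at J2
β4 stroke at J2
β5 stroke at I2
β6 stroke at J2

bond 3 stroke at J2  (Se1: effort source, stroke at far end)
bond 4 stroke at J2  (source Se2 imposes e)
bond 2 stroke at I1  (I1 integral (f out))
bond 1 stroke at J2  (J2: bond 2 brought flow, rest push out)
bond 6 stroke at J2  (J2 flow already set via bond 2)
bond 0 stroke at J1  (GY1: gyrator matches bond 1)
bond 5 stroke at I2  (J1 effort already set via bond 0)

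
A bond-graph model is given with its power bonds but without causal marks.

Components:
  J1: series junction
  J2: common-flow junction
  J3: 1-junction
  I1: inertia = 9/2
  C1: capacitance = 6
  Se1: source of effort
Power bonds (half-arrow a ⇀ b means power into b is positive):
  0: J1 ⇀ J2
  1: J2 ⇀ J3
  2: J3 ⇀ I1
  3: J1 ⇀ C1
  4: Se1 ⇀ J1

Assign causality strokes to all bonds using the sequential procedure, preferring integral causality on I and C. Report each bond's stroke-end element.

bond 0 stroke at J2
bond 1 stroke at J3
bond 2 stroke at I1
bond 3 stroke at J1
bond 4 stroke at J1

b4 →J1  (Se1: effort source, stroke at far end)
b2 →I1  (I1: I, integral causality)
b1 →J3  (J3: bond 2 brought flow, rest push out)
b0 →J2  (J2: bond 1 brought flow, rest push out)
b3 →J1  (J1 flow already set via bond 0)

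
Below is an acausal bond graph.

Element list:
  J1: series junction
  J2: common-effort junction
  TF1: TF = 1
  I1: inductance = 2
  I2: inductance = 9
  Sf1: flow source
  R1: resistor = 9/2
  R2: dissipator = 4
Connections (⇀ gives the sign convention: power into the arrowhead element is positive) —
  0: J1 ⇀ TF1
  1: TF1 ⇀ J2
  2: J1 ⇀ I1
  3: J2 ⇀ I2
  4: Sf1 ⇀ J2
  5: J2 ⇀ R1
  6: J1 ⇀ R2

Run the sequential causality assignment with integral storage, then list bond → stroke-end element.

β4 →Sf1  (Sf1 (Sf) sets flow on bond)
β2 →I1  (I1: I, integral causality)
β0 →J1  (J1 flow already set via bond 2)
β6 →J1  (1-jn J1 has f-setter on 2)
β1 →TF1  (through TF1, causality passes straight; one stroke at TF1)
β3 →I2  (I2 outputs flow p/I2)
β5 →J2  (closing 0-jn rule on J2)

bond 0 →J1
bond 1 →TF1
bond 2 →I1
bond 3 →I2
bond 4 →Sf1
bond 5 →J2
bond 6 →J1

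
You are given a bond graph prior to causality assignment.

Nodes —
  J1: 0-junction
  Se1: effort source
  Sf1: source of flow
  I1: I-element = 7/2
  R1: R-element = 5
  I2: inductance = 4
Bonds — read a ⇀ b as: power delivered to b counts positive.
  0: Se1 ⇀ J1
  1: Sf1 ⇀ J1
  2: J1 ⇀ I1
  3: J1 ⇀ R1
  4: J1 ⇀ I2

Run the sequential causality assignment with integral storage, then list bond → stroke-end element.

b0 →J1  (Se1 fixes effort; stroke away)
b1 →Sf1  (Sf1 (Sf) sets flow on bond)
b2 →I1  (0-jn J1 has e-setter on 0)
b3 →R1  (0-jn J1 has e-setter on 0)
b4 →I2  (J1: bond 0 brought effort, rest push out)

b0 →J1
b1 →Sf1
b2 →I1
b3 →R1
b4 →I2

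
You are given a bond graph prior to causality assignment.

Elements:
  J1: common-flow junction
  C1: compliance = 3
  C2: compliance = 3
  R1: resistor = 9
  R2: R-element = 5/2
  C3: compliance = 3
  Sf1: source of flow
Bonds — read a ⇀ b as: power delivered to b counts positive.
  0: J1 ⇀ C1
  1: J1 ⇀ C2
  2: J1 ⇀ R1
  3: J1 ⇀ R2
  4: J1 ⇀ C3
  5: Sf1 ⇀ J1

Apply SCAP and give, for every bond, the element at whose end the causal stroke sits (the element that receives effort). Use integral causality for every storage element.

bond 0 stroke at J1
bond 1 stroke at J1
bond 2 stroke at J1
bond 3 stroke at J1
bond 4 stroke at J1
bond 5 stroke at Sf1

#5 stroke at Sf1  (source Sf1 imposes f)
#0 stroke at J1  (common-f at J1 fixed by 5)
#1 stroke at J1  (1-jn J1 has f-setter on 5)
#2 stroke at J1  (common-f at J1 fixed by 5)
#3 stroke at J1  (1-jn J1 has f-setter on 5)
#4 stroke at J1  (1-jn J1 has f-setter on 5)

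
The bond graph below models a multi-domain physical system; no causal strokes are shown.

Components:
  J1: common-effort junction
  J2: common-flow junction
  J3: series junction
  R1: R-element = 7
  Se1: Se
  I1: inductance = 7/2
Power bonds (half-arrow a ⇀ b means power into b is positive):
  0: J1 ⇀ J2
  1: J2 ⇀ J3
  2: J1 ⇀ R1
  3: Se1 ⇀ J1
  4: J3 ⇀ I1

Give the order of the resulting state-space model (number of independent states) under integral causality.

bond 3 stroke at J1  (Se1: effort source, stroke at far end)
bond 0 stroke at J2  (0-jn J1 has e-setter on 3)
bond 2 stroke at R1  (J1 effort already set via bond 3)
bond 1 stroke at J3  (only one flow-in slot at J2)
bond 4 stroke at I1  (closing 1-jn rule on J3)

1  (I1 all integral)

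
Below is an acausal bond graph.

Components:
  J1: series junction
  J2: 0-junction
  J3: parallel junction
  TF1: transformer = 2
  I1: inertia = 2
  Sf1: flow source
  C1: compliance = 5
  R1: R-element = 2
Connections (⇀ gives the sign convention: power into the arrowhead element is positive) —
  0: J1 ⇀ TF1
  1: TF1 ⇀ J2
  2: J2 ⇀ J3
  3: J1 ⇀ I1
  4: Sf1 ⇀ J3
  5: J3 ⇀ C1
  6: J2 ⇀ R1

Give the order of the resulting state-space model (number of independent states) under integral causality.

b4 →Sf1  (source Sf1 imposes f)
b3 →I1  (I1: I, integral causality)
b0 →J1  (J1 flow already set via bond 3)
b1 →TF1  (TF TF1: opposite of bond 0)
b5 →J3  (C1 outputs effort q/C1)
b2 →J2  (J3: bond 5 brought effort, rest push out)
b6 →R1  (J2: bond 2 brought effort, rest push out)

2  (C1, I1 all integral)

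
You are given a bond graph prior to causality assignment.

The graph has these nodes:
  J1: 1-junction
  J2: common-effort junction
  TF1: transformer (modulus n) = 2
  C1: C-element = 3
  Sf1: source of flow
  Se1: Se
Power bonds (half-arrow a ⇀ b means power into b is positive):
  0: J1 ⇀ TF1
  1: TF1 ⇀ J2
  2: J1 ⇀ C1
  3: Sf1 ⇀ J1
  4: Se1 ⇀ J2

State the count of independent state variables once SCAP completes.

1  (C1 all integral)

#3 |Sf1  (source Sf1 imposes f)
#4 |J2  (source Se1 imposes e)
#0 |J1  (J1 flow already set via bond 3)
#2 |J1  (J1 flow already set via bond 3)
#1 |TF1  (common-e at J2 fixed by 4)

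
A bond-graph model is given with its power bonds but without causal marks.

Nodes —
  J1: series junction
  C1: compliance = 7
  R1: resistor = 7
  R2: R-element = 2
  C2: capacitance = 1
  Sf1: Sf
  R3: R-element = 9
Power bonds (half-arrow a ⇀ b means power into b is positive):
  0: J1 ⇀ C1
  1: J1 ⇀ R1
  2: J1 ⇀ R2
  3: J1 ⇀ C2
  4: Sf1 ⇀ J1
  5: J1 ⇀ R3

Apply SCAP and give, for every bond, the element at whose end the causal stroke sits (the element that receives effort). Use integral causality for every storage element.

β0 |J1
β1 |J1
β2 |J1
β3 |J1
β4 |Sf1
β5 |J1

bond 4 stroke at Sf1  (Sf1 fixes flow; stroke at Sf1)
bond 0 stroke at J1  (J1 flow already set via bond 4)
bond 1 stroke at J1  (J1 flow already set via bond 4)
bond 2 stroke at J1  (1-jn J1 has f-setter on 4)
bond 3 stroke at J1  (J1 flow already set via bond 4)
bond 5 stroke at J1  (J1 flow already set via bond 4)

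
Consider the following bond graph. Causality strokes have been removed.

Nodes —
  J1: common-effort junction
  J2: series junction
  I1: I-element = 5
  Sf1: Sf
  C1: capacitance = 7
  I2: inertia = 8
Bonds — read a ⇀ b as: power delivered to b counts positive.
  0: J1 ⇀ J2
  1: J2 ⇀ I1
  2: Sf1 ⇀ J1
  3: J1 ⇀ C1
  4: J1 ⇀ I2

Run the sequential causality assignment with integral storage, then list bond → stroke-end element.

b2 stroke at Sf1  (Sf1 (Sf) sets flow on bond)
b1 stroke at I1  (I1: I, integral causality)
b0 stroke at J2  (J2 flow already set via bond 1)
b3 stroke at J1  (C1 outputs effort q/C1)
b4 stroke at I2  (J1: bond 3 brought effort, rest push out)

β0 stroke→J2
β1 stroke→I1
β2 stroke→Sf1
β3 stroke→J1
β4 stroke→I2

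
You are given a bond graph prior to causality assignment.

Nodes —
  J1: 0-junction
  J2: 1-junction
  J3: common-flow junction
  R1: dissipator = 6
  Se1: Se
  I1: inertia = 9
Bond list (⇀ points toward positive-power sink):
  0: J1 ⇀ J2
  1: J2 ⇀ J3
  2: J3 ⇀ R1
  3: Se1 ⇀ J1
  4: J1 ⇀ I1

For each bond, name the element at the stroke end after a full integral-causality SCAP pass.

#0 stroke→J2
#1 stroke→J3
#2 stroke→R1
#3 stroke→J1
#4 stroke→I1

bond 3 |J1  (Se1 fixes effort; stroke away)
bond 0 |J2  (J1: bond 3 brought effort, rest push out)
bond 4 |I1  (common-e at J1 fixed by 3)
bond 1 |J3  (only one flow-in slot at J2)
bond 2 |R1  (J3: last free bond brings flow in)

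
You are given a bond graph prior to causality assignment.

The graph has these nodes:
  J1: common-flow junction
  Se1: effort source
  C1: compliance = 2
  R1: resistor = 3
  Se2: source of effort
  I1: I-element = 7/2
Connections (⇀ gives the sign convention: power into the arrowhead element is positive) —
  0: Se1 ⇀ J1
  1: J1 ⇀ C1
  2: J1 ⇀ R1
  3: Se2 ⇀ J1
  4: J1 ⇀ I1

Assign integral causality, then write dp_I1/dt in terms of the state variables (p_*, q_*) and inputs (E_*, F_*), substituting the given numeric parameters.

#0 stroke at J1  (Se1 fixes effort; stroke away)
#3 stroke at J1  (Se2 fixes effort; stroke away)
#1 stroke at J1  (C1 integral (e out))
#4 stroke at I1  (I1 outputs flow p/I1)
#2 stroke at J1  (1-jn J1 has f-setter on 4)

dp_I1/dt = E_Se1 + E_Se2 - 6*p_I1/7 - q_C1/2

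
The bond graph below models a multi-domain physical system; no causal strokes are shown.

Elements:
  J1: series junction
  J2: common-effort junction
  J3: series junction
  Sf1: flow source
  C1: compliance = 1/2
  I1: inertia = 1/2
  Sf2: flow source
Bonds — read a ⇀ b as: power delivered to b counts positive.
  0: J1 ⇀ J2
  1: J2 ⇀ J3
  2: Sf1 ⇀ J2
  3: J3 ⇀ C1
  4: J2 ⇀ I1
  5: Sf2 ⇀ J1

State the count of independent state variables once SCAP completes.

b2 stroke at Sf1  (source Sf1 imposes f)
b5 stroke at Sf2  (source Sf2 imposes f)
b0 stroke at J1  (1-jn J1 has f-setter on 5)
b3 stroke at J3  (C1 integral (e out))
b1 stroke at J2  (J3 needs exactly one f-in)
b4 stroke at I1  (J2: bond 1 brought effort, rest push out)

2  (C1, I1 all integral)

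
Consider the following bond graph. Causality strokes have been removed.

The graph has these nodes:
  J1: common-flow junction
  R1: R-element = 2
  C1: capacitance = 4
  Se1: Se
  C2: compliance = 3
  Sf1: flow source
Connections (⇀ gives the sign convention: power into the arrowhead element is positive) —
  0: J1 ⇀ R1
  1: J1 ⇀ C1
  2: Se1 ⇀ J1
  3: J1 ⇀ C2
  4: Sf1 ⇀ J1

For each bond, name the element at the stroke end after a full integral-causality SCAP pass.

b2 stroke→J1  (Se1 (Se) sets effort on bond)
b4 stroke→Sf1  (source Sf1 imposes f)
b0 stroke→J1  (1-jn J1 has f-setter on 4)
b1 stroke→J1  (J1 flow already set via bond 4)
b3 stroke→J1  (common-f at J1 fixed by 4)

#0 |J1
#1 |J1
#2 |J1
#3 |J1
#4 |Sf1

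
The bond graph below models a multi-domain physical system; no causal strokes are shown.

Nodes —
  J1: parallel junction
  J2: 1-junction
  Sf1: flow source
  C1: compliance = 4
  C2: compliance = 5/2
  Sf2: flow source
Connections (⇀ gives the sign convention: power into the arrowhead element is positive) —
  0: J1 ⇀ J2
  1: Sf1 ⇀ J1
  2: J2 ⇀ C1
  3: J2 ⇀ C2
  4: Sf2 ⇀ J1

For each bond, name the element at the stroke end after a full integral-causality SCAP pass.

b1 stroke at Sf1  (Sf1: flow source, stroke at near end)
b4 stroke at Sf2  (Sf2 (Sf) sets flow on bond)
b0 stroke at J1  (closing 0-jn rule on J1)
b2 stroke at J2  (J2 flow already set via bond 0)
b3 stroke at J2  (J2: bond 0 brought flow, rest push out)

β0 →J1
β1 →Sf1
β2 →J2
β3 →J2
β4 →Sf2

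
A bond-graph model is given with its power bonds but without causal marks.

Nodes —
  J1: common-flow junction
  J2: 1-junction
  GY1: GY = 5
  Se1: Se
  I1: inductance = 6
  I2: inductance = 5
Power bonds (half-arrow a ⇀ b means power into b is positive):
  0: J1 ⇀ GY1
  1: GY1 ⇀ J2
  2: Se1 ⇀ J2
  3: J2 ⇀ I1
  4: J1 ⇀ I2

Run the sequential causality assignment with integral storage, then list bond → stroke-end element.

#2 stroke at J2  (Se1: effort source, stroke at far end)
#3 stroke at I1  (I1 outputs flow p/I1)
#1 stroke at J2  (common-f at J2 fixed by 3)
#0 stroke at J1  (GY1 both-in/both-out from 1)
#4 stroke at I2  (closing 1-jn rule on J1)

bond 0 stroke at J1
bond 1 stroke at J2
bond 2 stroke at J2
bond 3 stroke at I1
bond 4 stroke at I2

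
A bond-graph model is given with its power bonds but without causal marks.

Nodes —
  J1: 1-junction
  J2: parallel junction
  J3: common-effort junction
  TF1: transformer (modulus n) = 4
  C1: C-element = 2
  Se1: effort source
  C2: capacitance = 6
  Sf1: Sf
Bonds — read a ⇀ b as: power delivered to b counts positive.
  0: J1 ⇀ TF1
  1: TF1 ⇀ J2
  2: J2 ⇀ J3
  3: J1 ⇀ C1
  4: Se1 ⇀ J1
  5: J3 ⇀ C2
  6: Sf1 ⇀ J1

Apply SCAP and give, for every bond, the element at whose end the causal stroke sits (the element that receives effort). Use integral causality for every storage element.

bond 0 stroke→J1
bond 1 stroke→TF1
bond 2 stroke→J2
bond 3 stroke→J1
bond 4 stroke→J1
bond 5 stroke→J3
bond 6 stroke→Sf1

bond 4 stroke at J1  (source Se1 imposes e)
bond 6 stroke at Sf1  (Sf1 fixes flow; stroke at Sf1)
bond 0 stroke at J1  (J1: bond 6 brought flow, rest push out)
bond 3 stroke at J1  (J1 flow already set via bond 6)
bond 1 stroke at TF1  (through TF1, causality passes straight; one stroke at TF1)
bond 2 stroke at J2  (J2: last free bond brings effort in)
bond 5 stroke at J3  (closing 0-jn rule on J3)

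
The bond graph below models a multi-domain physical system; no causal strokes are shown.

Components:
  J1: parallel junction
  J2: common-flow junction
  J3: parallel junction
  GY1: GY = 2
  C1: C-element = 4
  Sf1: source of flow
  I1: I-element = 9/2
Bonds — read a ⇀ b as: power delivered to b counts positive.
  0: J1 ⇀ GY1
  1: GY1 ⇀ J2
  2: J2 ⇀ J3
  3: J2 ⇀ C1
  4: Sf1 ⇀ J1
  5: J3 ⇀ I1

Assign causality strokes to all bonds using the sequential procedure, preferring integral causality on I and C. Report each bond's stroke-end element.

#0 |J1
#1 |J2
#2 |J3
#3 |J2
#4 |Sf1
#5 |I1

#4 stroke→Sf1  (Sf1 (Sf) sets flow on bond)
#0 stroke→J1  (closing 0-jn rule on J1)
#1 stroke→J2  (through GY1, causality inverts; strokes same side of GY1)
#3 stroke→J2  (C1 outputs effort q/C1)
#2 stroke→J3  (only one flow-in slot at J2)
#5 stroke→I1  (J3 effort already set via bond 2)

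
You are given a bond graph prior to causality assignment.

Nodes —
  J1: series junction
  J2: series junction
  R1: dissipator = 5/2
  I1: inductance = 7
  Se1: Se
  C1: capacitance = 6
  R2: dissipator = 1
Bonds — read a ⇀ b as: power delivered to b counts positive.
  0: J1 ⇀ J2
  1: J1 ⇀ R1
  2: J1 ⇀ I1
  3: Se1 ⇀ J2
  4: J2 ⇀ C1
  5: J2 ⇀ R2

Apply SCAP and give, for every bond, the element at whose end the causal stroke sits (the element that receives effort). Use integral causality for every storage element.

β3 |J2  (Se1 fixes effort; stroke away)
β2 |I1  (prefer integral on I1)
β0 |J1  (1-jn J1 has f-setter on 2)
β1 |J1  (J1: bond 2 brought flow, rest push out)
β4 |J2  (common-f at J2 fixed by 0)
β5 |J2  (J2 flow already set via bond 0)

β0 |J1
β1 |J1
β2 |I1
β3 |J2
β4 |J2
β5 |J2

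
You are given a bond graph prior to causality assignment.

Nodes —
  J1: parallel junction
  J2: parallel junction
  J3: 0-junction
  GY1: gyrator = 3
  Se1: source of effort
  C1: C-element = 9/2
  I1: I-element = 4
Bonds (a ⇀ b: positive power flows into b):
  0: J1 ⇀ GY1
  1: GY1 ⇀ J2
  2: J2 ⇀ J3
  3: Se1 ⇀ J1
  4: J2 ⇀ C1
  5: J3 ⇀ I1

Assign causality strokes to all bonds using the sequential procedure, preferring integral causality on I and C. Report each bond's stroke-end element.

#0 |GY1
#1 |GY1
#2 |J3
#3 |J1
#4 |J2
#5 |I1

β3 |J1  (Se1 (Se) sets effort on bond)
β0 |GY1  (0-jn J1 has e-setter on 3)
β1 |GY1  (GY GY1: same side as bond 0)
β4 |J2  (C1: C, integral causality)
β2 |J3  (J2 effort already set via bond 4)
β5 |I1  (0-jn J3 has e-setter on 2)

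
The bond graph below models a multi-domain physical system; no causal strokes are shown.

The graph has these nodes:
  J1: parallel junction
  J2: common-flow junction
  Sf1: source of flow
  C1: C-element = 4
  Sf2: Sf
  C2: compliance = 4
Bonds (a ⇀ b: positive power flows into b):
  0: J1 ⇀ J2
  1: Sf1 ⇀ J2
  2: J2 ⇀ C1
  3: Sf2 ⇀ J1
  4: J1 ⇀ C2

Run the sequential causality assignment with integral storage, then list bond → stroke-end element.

b1 |Sf1  (Sf1 fixes flow; stroke at Sf1)
b3 |Sf2  (Sf2 fixes flow; stroke at Sf2)
b0 |J2  (common-f at J2 fixed by 1)
b2 |J2  (J2 flow already set via bond 1)
b4 |J1  (J1 needs exactly one e-in)

β0 stroke→J2
β1 stroke→Sf1
β2 stroke→J2
β3 stroke→Sf2
β4 stroke→J1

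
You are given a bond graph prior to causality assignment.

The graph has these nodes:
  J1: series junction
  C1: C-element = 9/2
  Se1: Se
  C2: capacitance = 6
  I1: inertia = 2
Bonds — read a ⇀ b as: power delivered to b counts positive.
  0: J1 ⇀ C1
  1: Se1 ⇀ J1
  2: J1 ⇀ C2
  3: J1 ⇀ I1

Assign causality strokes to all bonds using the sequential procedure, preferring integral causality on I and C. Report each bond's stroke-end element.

#1 →J1  (source Se1 imposes e)
#0 →J1  (C1 integral (e out))
#2 →J1  (C2 integral (e out))
#3 →I1  (only one flow-in slot at J1)

bond 0 stroke→J1
bond 1 stroke→J1
bond 2 stroke→J1
bond 3 stroke→I1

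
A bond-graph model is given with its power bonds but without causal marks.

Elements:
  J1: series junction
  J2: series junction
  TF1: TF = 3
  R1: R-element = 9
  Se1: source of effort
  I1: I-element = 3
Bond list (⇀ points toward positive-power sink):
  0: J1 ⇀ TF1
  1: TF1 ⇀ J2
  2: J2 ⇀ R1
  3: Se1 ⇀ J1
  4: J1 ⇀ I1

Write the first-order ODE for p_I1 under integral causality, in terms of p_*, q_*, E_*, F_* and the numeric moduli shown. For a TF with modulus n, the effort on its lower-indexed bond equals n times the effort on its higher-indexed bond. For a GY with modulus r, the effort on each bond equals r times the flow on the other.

dp_I1/dt = E_Se1 - 27*p_I1

β3 stroke at J1  (Se1: effort source, stroke at far end)
β4 stroke at I1  (prefer integral on I1)
β0 stroke at J1  (1-jn J1 has f-setter on 4)
β1 stroke at TF1  (TF1: transformer flips bond 0)
β2 stroke at J2  (1-jn J2 has f-setter on 1)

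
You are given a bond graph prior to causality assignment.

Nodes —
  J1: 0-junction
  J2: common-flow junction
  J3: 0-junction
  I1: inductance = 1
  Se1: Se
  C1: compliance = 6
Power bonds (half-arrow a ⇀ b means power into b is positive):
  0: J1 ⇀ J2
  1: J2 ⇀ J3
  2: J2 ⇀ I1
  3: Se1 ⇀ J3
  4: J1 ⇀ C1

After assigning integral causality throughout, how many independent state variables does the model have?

2  (C1, I1 all integral)

#3 stroke at J3  (source Se1 imposes e)
#1 stroke at J2  (0-jn J3 has e-setter on 3)
#2 stroke at I1  (I1 outputs flow p/I1)
#0 stroke at J2  (common-f at J2 fixed by 2)
#4 stroke at J1  (J1: last free bond brings effort in)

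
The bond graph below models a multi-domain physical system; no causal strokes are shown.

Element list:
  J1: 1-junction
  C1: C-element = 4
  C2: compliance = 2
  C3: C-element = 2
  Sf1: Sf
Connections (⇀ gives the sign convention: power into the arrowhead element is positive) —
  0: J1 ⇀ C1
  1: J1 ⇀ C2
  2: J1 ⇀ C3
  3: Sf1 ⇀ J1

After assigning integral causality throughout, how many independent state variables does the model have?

3  (C1, C2, C3 all integral)

bond 3 |Sf1  (Sf1 (Sf) sets flow on bond)
bond 0 |J1  (J1 flow already set via bond 3)
bond 1 |J1  (J1 flow already set via bond 3)
bond 2 |J1  (1-jn J1 has f-setter on 3)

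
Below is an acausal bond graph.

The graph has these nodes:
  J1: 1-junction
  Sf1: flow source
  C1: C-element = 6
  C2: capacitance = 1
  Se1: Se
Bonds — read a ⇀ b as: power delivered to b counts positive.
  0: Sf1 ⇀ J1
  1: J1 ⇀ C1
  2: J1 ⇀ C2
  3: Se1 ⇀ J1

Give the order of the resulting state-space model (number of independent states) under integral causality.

2  (C1, C2 all integral)

bond 0 |Sf1  (Sf1: flow source, stroke at near end)
bond 3 |J1  (Se1: effort source, stroke at far end)
bond 1 |J1  (1-jn J1 has f-setter on 0)
bond 2 |J1  (J1: bond 0 brought flow, rest push out)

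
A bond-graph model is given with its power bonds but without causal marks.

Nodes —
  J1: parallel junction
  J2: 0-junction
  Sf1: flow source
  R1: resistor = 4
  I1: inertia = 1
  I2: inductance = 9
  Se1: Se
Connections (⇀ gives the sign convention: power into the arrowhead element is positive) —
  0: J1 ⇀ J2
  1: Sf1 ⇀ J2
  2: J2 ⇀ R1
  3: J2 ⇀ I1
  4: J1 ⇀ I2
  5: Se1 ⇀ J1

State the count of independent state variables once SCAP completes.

2  (I1, I2 all integral)

β1 |Sf1  (Sf1 (Sf) sets flow on bond)
β5 |J1  (Se1: effort source, stroke at far end)
β0 |J2  (J1 effort already set via bond 5)
β4 |I2  (0-jn J1 has e-setter on 5)
β2 |R1  (0-jn J2 has e-setter on 0)
β3 |I1  (J2 effort already set via bond 0)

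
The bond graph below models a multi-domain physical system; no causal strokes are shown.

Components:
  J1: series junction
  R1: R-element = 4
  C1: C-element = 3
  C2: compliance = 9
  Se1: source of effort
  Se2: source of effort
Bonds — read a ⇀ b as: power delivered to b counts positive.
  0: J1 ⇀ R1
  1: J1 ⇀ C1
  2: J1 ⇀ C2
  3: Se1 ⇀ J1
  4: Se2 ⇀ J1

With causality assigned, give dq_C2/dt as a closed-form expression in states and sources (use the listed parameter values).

dq_C2/dt = E_Se1/4 + E_Se2/4 - q_C1/12 - q_C2/36

b3 stroke at J1  (Se1 (Se) sets effort on bond)
b4 stroke at J1  (Se2 (Se) sets effort on bond)
b1 stroke at J1  (C1: C, integral causality)
b2 stroke at J1  (C2 outputs effort q/C2)
b0 stroke at R1  (J1: last free bond brings flow in)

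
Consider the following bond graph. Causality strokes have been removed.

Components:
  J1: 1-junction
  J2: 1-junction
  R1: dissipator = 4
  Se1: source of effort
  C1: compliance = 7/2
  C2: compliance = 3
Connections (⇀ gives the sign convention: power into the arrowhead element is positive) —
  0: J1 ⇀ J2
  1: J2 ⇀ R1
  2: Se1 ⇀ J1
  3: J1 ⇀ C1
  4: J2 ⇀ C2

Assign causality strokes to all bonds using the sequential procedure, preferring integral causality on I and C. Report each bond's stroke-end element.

bond 0 stroke→J2
bond 1 stroke→R1
bond 2 stroke→J1
bond 3 stroke→J1
bond 4 stroke→J2

β2 →J1  (Se1: effort source, stroke at far end)
β3 →J1  (C1 outputs effort q/C1)
β0 →J2  (J1 needs exactly one f-in)
β4 →J2  (C2 outputs effort q/C2)
β1 →R1  (closing 1-jn rule on J2)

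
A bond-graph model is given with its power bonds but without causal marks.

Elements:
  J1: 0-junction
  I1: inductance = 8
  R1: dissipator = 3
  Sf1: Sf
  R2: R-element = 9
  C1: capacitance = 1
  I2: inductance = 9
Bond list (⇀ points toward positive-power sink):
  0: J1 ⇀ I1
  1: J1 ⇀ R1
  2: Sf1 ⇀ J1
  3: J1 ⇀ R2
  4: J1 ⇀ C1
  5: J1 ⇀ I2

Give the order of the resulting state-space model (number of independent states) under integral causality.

3  (C1, I1, I2 all integral)

β2 →Sf1  (Sf1 (Sf) sets flow on bond)
β0 →I1  (I1 integral (f out))
β4 →J1  (prefer integral on C1)
β1 →R1  (common-e at J1 fixed by 4)
β3 →R2  (J1 effort already set via bond 4)
β5 →I2  (J1: bond 4 brought effort, rest push out)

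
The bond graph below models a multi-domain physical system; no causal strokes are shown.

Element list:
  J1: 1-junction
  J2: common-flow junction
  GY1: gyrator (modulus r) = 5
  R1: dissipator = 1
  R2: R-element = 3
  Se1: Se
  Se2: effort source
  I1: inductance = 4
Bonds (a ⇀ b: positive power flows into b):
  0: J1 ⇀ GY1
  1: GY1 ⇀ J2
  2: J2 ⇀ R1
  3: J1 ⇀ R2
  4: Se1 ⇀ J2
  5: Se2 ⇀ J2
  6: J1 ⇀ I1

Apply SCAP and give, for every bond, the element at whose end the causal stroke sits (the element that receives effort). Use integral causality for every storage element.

bond 4 |J2  (Se1 (Se) sets effort on bond)
bond 5 |J2  (Se2 fixes effort; stroke away)
bond 6 |I1  (I1: I, integral causality)
bond 0 |J1  (J1 flow already set via bond 6)
bond 3 |J1  (common-f at J1 fixed by 6)
bond 1 |J2  (GY1: gyrator matches bond 0)
bond 2 |R1  (only one flow-in slot at J2)

b0 stroke→J1
b1 stroke→J2
b2 stroke→R1
b3 stroke→J1
b4 stroke→J2
b5 stroke→J2
b6 stroke→I1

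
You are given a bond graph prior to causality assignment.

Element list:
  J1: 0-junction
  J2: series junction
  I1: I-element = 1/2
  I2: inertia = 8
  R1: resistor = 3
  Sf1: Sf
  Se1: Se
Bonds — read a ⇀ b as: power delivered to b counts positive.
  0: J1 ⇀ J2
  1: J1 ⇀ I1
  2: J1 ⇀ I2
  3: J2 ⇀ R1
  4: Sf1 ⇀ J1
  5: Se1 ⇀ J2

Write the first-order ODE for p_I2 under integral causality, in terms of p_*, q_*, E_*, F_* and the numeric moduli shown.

#4 stroke→Sf1  (Sf1: flow source, stroke at near end)
#5 stroke→J2  (source Se1 imposes e)
#1 stroke→I1  (I1 outputs flow p/I1)
#2 stroke→I2  (I2: I, integral causality)
#0 stroke→J1  (J1: last free bond brings effort in)
#3 stroke→J2  (common-f at J2 fixed by 0)

dp_I2/dt = -E_Se1 + 3*F_Sf1 - 6*p_I1 - 3*p_I2/8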